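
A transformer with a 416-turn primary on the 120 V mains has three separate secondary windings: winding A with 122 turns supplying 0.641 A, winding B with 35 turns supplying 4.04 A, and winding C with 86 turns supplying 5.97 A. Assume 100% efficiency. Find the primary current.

V_A = 120 × 122/416 = 35.192 V; V_B = 120 × 35/416 = 10.096 V; V_C = 120 × 86/416 = 24.808 V.
P_out = V_A I_A + V_B I_B + V_C I_C = 35.192×0.641 + 10.096×4.04 + 24.808×5.97 = 22.558 + 40.788 + 148.10 = 211.45 W.
Ideal ⇒ P_in = P_out, so I_p = P_out/V_p = 211.45/120 = 1.76 A.

I_p ≈ 1.76 A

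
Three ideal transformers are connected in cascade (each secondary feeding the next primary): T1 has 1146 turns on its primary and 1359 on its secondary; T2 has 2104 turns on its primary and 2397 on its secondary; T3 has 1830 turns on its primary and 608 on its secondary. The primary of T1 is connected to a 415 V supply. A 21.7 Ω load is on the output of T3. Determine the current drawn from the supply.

After T1: V = 415.00 × 1359/1146 = 492.13 V.
After T2: V = 492.13 × 2397/2104 = 560.67 V.
After T3: V = 560.67 × 608/1830 = 186.28 V.
I_load = 186.28/21.7 = 8.5842 A, so P_out = 186.28 × 8.5842 = 1599.0 W.
All ideal ⇒ P_in = P_out, so I_supply = 1599.0/415 = 3.85 A.

I_supply ≈ 3.85 A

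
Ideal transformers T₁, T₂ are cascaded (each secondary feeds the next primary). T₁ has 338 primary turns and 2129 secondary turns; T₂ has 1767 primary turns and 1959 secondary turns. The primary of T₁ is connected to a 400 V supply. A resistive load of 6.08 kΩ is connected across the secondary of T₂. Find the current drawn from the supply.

I_supply ≈ 3.21 A

Secondary of T₁: V = 400.00 × 2129/338 = 2519.5 V.
Secondary of T₂: V = 2519.5 × 1959/1767 = 2793.3 V.
I_load = 2793.3/6080 = 0.45942 A, so P_out = 2793.3 × 0.45942 = 1283.3 W.
All ideal ⇒ P_in = P_out, so I_supply = 1283.3/400 = 3.21 A.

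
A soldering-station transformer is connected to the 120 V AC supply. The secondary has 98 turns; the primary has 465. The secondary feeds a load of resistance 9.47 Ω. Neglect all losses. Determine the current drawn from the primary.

I_p ≈ 0.563 A

V_s = V_p × N_s/N_p = 120 × 98/465 = 25.290 V.
I_s = V_s/R = 25.290/9.47 = 2.6706 A.
For an ideal transformer I_p N_p = I_s N_s, so I_p = 2.6706 × 98/465 = 0.563 A.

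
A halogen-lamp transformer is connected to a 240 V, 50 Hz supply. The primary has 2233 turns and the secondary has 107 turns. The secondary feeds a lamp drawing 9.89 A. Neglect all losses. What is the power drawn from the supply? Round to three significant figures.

P ≈ 114 W

I_p = I_s × N_s/N_p = 9.89 × 107/2233 = 0.47391 A.
P = V_p I_p = 240 × 0.47391 = 114 W.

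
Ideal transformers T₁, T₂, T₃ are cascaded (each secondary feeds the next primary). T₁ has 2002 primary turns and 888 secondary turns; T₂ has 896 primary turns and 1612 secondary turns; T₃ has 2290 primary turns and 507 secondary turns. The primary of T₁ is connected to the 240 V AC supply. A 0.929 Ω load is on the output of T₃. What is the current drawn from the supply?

Secondary of T₁: V = 240.00 × 888/2002 = 106.45 V.
Secondary of T₂: V = 106.45 × 1612/896 = 191.52 V.
Secondary of T₃: V = 191.52 × 507/2290 = 42.402 V.
I_load = 42.402/0.929 = 45.643 A, so P_out = 42.402 × 45.643 = 1935.4 W.
All ideal ⇒ P_in = P_out, so I_supply = 1935.4/240 = 8.06 A.

I_supply ≈ 8.06 A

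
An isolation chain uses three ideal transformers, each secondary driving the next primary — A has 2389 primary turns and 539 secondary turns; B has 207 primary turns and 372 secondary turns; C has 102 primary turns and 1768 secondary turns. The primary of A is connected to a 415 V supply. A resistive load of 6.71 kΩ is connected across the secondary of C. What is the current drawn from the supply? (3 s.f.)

I_supply ≈ 3.05 A

After A: V = 415.00 × 539/2389 = 93.631 V.
After B: V = 93.631 × 372/207 = 168.26 V.
After C: V = 168.26 × 1768/102 = 2916.6 V.
I_load = 2916.6/6710 = 0.43466 A, so P_out = 2916.6 × 0.43466 = 1267.7 W.
All ideal ⇒ P_in = P_out, so I_supply = 1267.7/415 = 3.05 A.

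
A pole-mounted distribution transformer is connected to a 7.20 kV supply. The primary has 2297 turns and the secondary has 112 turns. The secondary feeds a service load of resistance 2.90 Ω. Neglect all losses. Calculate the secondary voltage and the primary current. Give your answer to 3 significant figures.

V_s = V_p × N_s/N_p = 7200 × 112/2297 = 351.07 V.
I_s = V_s/R = 351.07/2.90 = 121.06 A.
I_p = I_s × N_s/N_p = 121.06 × 112/2297 = 5.90 A.

V_s ≈ 351 V, I_p ≈ 5.90 A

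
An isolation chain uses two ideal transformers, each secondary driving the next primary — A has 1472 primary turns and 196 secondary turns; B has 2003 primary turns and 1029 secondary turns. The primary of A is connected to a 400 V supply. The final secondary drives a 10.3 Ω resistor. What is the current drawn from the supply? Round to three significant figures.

After A: V = 400.00 × 196/1472 = 53.261 V.
After B: V = 53.261 × 1029/2003 = 27.362 V.
I_load = 27.362/10.3 = 2.6565 A, so P_out = 27.362 × 2.6565 = 72.686 W.
All ideal ⇒ P_in = P_out, so I_supply = 72.686/400 = 0.182 A.

I_supply ≈ 0.182 A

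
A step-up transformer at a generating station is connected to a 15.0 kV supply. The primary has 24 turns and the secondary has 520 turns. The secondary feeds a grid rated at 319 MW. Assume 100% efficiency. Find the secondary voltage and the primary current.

V_s ≈ 325000 V, I_p ≈ 21300 A

V_s = V_p × N_s/N_p = 15000 × 520/24 = 325000 V.
I_s = P/V_s = 3.19×10^8/325000 = 981.54 A.
I_p = I_s × N_s/N_p = 981.54 × 520/24 = 21300 A.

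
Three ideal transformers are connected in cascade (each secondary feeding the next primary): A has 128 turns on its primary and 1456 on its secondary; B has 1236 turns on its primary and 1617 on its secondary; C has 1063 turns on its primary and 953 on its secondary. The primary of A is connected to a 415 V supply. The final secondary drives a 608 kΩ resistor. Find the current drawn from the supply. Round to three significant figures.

After A: V = 415.00 × 1456/128 = 4720.6 V.
After B: V = 4720.6 × 1617/1236 = 6175.8 V.
After C: V = 6175.8 × 953/1063 = 5536.7 V.
I_load = 5536.7/608000 = 0.0091064 A, so P_out = 5536.7 × 0.0091064 = 50.419 W.
All ideal ⇒ P_in = P_out, so I_supply = 50.419/415 = 0.121 A.

I_supply ≈ 0.121 A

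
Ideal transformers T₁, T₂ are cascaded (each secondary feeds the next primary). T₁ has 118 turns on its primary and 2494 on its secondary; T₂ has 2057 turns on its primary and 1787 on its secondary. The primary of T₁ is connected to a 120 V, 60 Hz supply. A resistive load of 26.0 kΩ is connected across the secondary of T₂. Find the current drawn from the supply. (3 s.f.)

I_supply ≈ 1.56 A

Secondary of T₁: V = 120.00 × 2494/118 = 2536.3 V.
Secondary of T₂: V = 2536.3 × 1787/2057 = 2203.4 V.
I_load = 2203.4/26000 = 0.084745 A, so P_out = 2203.4 × 0.084745 = 186.72 W.
All ideal ⇒ P_in = P_out, so I_supply = 186.72/120 = 1.56 A.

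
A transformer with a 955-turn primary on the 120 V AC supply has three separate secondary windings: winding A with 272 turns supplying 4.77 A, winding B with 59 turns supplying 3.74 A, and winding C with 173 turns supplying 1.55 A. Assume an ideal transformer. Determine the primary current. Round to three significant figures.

I_p ≈ 1.87 A

V_A = 120 × 272/955 = 34.178 V; V_B = 120 × 59/955 = 7.4136 V; V_C = 120 × 173/955 = 21.738 V.
P_out = V_A I_A + V_B I_B + V_C I_C = 34.178×4.77 + 7.4136×3.74 + 21.738×1.55 = 163.03 + 27.727 + 33.694 = 224.45 W.
Ideal ⇒ P_in = P_out, so I_p = P_out/V_p = 224.45/120 = 1.87 A.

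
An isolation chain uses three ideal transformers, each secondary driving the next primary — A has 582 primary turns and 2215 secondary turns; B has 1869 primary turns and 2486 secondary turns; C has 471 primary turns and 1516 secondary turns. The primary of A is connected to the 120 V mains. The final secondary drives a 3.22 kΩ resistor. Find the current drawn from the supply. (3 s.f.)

Secondary of A: V = 120.00 × 2215/582 = 456.70 V.
Secondary of B: V = 456.70 × 2486/1869 = 607.47 V.
Secondary of C: V = 607.47 × 1516/471 = 1955.2 V.
I_load = 1955.2/3220 = 0.60722 A, so P_out = 1955.2 × 0.60722 = 1187.3 W.
All ideal ⇒ P_in = P_out, so I_supply = 1187.3/120 = 9.89 A.

I_supply ≈ 9.89 A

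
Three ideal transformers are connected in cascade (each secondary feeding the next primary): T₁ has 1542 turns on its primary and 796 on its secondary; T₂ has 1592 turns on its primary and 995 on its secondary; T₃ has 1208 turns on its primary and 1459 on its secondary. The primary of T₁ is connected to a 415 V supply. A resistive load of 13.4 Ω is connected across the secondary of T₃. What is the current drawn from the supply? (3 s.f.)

After T₁: V = 415.00 × 796/1542 = 214.23 V.
After T₂: V = 214.23 × 995/1592 = 133.89 V.
After T₃: V = 133.89 × 1459/1208 = 161.71 V.
I_load = 161.71/13.4 = 12.068 A, so P_out = 161.71 × 12.068 = 1951.6 W.
All ideal ⇒ P_in = P_out, so I_supply = 1951.6/415 = 4.70 A.

I_supply ≈ 4.70 A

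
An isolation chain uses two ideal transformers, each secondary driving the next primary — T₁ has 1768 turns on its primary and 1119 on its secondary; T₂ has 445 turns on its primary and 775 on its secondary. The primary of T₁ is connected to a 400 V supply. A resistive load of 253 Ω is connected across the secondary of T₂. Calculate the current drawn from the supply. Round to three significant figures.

After T₁: V = 400.00 × 1119/1768 = 253.17 V.
After T₂: V = 253.17 × 775/445 = 440.91 V.
I_load = 440.91/253 = 1.7427 A, so P_out = 440.91 × 1.7427 = 768.38 W.
All ideal ⇒ P_in = P_out, so I_supply = 768.38/400 = 1.92 A.

I_supply ≈ 1.92 A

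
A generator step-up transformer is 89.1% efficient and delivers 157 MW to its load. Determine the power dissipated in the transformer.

P_loss ≈ 1.92×10^7 W

P_in = P_out/η = 1.57×10^8/0.891 = 1.76207×10^8 W.
P_loss = P_in − P_out = 1.76207×10^8 − 1.57×10^8 = 1.92×10^7 W.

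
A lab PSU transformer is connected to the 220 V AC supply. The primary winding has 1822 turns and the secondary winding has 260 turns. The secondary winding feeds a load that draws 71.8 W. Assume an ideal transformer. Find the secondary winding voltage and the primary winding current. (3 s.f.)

V_s ≈ 31.4 V, I_p ≈ 0.326 A

V_s = V_p × N_s/N_p = 220 × 260/1822 = 31.394 V.
I_s = P/V_s = 71.8/31.394 = 2.2871 A.
I_p = I_s × N_s/N_p = 2.2871 × 260/1822 = 0.326 A.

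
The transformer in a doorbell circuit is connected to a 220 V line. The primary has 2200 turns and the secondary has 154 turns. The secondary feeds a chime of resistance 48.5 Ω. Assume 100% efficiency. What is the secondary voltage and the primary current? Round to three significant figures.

V_s ≈ 15.4 V, I_p ≈ 0.0222 A

V_s = V_p × N_s/N_p = 220 × 154/2200 = 15.400 V.
I_s = V_s/R = 15.400/48.5 = 0.31753 A.
I_p = I_s × N_s/N_p = 0.31753 × 154/2200 = 0.0222 A.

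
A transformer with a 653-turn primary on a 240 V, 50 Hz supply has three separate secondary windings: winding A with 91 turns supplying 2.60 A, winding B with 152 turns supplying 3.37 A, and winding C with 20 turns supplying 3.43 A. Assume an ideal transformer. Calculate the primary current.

V_A = 240 × 91/653 = 33.446 V; V_B = 240 × 152/653 = 55.865 V; V_C = 240 × 20/653 = 7.3507 V.
P_out = V_A I_A + V_B I_B + V_C I_C = 33.446×2.60 + 55.865×3.37 + 7.3507×3.43 = 86.959 + 188.27 + 25.213 = 300.44 W.
Ideal ⇒ P_in = P_out, so I_p = P_out/V_p = 300.44/240 = 1.25 A.

I_p ≈ 1.25 A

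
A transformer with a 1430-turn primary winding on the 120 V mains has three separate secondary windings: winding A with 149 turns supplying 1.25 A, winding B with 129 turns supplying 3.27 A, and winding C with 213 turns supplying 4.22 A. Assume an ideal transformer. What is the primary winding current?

I_p ≈ 1.05 A

V_A = 120 × 149/1430 = 12.503 V; V_B = 120 × 129/1430 = 10.825 V; V_C = 120 × 213/1430 = 17.874 V.
P_out = V_A I_A + V_B I_B + V_C I_C = 12.503×1.25 + 10.825×3.27 + 17.874×4.22 = 15.629 + 35.398 + 75.429 = 126.46 W.
Ideal ⇒ P_in = P_out, so I_p = P_out/V_p = 126.46/120 = 1.05 A.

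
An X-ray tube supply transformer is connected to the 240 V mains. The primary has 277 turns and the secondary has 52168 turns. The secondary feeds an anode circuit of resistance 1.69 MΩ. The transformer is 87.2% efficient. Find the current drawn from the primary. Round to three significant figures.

I_p ≈ 5.78 A

V_s = 240 × 52168/277 = 45200 V.
I_s = V_s/R = 45200/(1.69×10^6) = 0.026745 A.
P_out = V_s I_s = 45200 × 0.026745 = 1208.9 W.
P_in = P_out/η = 1208.9/0.872 = 1386.3 W.
I_p = P_in/V_p = 1386.3/240 = 5.78 A.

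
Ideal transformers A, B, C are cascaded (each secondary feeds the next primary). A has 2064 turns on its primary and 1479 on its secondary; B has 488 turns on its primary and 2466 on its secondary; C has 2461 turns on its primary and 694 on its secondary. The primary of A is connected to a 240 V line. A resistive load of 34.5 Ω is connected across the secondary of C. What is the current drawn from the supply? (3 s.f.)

I_supply ≈ 7.25 A

Secondary of A: V = 240.00 × 1479/2064 = 171.98 V.
Secondary of B: V = 171.98 × 2466/488 = 869.05 V.
Secondary of C: V = 869.05 × 694/2461 = 245.07 V.
I_load = 245.07/34.5 = 7.1035 A, so P_out = 245.07 × 7.1035 = 1740.9 W.
All ideal ⇒ P_in = P_out, so I_supply = 1740.9/240 = 7.25 A.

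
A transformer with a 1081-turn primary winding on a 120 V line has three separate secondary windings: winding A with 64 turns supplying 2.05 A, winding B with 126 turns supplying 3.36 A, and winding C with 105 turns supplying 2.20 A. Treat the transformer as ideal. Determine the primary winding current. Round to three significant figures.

I_p ≈ 0.727 A

V_A = 120 × 64/1081 = 7.1045 V; V_B = 120 × 126/1081 = 13.987 V; V_C = 120 × 105/1081 = 11.656 V.
P_out = V_A I_A + V_B I_B + V_C I_C = 7.1045×2.05 + 13.987×3.36 + 11.656×2.20 = 14.564 + 46.996 + 25.643 = 87.204 W.
Ideal ⇒ P_in = P_out, so I_p = P_out/V_p = 87.204/120 = 0.727 A.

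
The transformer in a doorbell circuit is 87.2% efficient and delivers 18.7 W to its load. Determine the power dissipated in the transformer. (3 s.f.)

P_in = P_out/η = 18.7/0.872 = 21.4450 W.
P_loss = P_in − P_out = 21.4450 − 18.7 = 2.74 W.

P_loss ≈ 2.74 W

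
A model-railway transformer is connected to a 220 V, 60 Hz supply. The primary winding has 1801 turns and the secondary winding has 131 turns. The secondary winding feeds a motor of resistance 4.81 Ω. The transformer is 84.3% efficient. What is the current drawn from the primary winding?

V_s = 220 × 131/1801 = 16.002 V.
I_s = V_s/R = 16.002/4.81 = 3.3269 A.
P_out = V_s I_s = 16.002 × 3.3269 = 53.237 W.
P_in = P_out/η = 53.237/0.843 = 63.152 W.
I_p = P_in/V_p = 63.152/220 = 0.287 A.

I_p ≈ 0.287 A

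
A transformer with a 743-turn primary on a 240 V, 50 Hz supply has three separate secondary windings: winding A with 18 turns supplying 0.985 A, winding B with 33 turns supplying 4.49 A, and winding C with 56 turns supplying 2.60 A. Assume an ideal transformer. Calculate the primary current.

I_p ≈ 0.419 A

V_A = 240 × 18/743 = 5.8143 V; V_B = 240 × 33/743 = 10.659 V; V_C = 240 × 56/743 = 18.089 V.
P_out = V_A I_A + V_B I_B + V_C I_C = 5.8143×0.985 + 10.659×4.49 + 18.089×2.60 = 5.7271 + 47.861 + 47.031 = 100.62 W.
Ideal ⇒ P_in = P_out, so I_p = P_out/V_p = 100.62/240 = 0.419 A.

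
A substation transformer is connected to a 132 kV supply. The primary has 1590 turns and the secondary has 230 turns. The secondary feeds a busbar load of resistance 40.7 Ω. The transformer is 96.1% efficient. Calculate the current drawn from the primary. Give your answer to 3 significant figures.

V_s = 132000 × 230/1590 = 19094 V.
I_s = V_s/R = 19094/40.7 = 469.15 A.
P_out = V_s I_s = 19094 × 469.15 = 8.9581×10^6 W.
P_in = P_out/η = 8.9581×10^6/0.961 = 9.3216×10^6 W.
I_p = P_in/V_p = 9.3216×10^6/132000 = 70.6 A.

I_p ≈ 70.6 A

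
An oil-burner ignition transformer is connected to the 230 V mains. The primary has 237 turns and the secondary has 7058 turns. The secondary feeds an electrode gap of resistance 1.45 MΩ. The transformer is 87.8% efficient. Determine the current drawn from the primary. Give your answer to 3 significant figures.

I_p ≈ 0.160 A

V_s = 230 × 7058/237 = 6849.5 V.
I_s = V_s/R = 6849.5/(1.45×10^6) = 0.0047238 A.
P_out = V_s I_s = 6849.5 × 0.0047238 = 32.356 W.
P_in = P_out/η = 32.356/0.878 = 36.852 W.
I_p = P_in/V_p = 36.852/230 = 0.160 A.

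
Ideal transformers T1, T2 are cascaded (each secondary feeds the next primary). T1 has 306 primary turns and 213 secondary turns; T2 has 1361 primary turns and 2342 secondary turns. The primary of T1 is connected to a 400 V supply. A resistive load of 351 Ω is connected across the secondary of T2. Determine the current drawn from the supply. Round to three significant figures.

After T1: V = 400.00 × 213/306 = 278.43 V.
After T2: V = 278.43 × 2342/1361 = 479.12 V.
I_load = 479.12/351 = 1.3650 A, so P_out = 479.12 × 1.3650 = 654.01 W.
All ideal ⇒ P_in = P_out, so I_supply = 654.01/400 = 1.64 A.

I_supply ≈ 1.64 A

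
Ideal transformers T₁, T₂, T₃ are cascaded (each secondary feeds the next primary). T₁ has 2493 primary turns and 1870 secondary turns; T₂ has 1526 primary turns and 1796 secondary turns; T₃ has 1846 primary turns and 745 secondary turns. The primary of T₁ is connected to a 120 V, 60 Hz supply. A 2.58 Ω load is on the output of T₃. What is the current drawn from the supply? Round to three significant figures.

Secondary of T₁: V = 120.00 × 1870/2493 = 90.012 V.
Secondary of T₂: V = 90.012 × 1796/1526 = 105.94 V.
Secondary of T₃: V = 105.94 × 745/1846 = 42.754 V.
I_load = 42.754/2.58 = 16.571 A, so P_out = 42.754 × 16.571 = 708.49 W.
All ideal ⇒ P_in = P_out, so I_supply = 708.49/120 = 5.90 A.

I_supply ≈ 5.90 A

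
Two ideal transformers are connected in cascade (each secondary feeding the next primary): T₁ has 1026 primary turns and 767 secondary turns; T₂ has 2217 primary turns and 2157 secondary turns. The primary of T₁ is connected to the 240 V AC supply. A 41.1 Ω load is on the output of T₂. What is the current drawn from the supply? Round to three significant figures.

I_supply ≈ 3.09 A

Secondary of T₁: V = 240.00 × 767/1026 = 179.42 V.
Secondary of T₂: V = 179.42 × 2157/2217 = 174.56 V.
I_load = 174.56/41.1 = 4.2472 A, so P_out = 174.56 × 4.2472 = 741.39 W.
All ideal ⇒ P_in = P_out, so I_supply = 741.39/240 = 3.09 A.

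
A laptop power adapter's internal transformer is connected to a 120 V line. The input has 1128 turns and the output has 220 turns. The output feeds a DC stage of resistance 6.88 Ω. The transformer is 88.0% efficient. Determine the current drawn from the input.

I_in ≈ 0.754 A

V_out = 120 × 220/1128 = 23.404 V.
I_out = V_out/R = 23.404/6.88 = 3.4018 A.
P_out = V_out I_out = 23.404 × 3.4018 = 79.616 W.
P_in = P_out/η = 79.616/0.880 = 90.473 W.
I_in = P_in/V_in = 90.473/120 = 0.754 A.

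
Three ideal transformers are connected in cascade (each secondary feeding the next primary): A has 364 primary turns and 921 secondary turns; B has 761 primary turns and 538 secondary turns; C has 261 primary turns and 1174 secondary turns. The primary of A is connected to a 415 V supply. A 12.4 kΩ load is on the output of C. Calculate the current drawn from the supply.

After A: V = 415.00 × 921/364 = 1050.0 V.
After B: V = 1050.0 × 538/761 = 742.34 V.
After C: V = 742.34 × 1174/261 = 3339.1 V.
I_load = 3339.1/12400 = 0.26928 A, so P_out = 3339.1 × 0.26928 = 899.17 W.
All ideal ⇒ P_in = P_out, so I_supply = 899.17/415 = 2.17 A.

I_supply ≈ 2.17 A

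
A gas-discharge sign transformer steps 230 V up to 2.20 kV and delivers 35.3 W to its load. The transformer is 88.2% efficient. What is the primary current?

I_p ≈ 0.174 A

P_in = P_out/η = 35.3/0.882 = 40.023 W.
I_p = P_in/V_p = 40.023/230 = 0.174 A.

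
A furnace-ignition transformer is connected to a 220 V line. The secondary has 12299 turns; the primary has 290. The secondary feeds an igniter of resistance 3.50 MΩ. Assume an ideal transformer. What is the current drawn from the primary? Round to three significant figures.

V_s = V_p × N_s/N_p = 220 × 12299/290 = 9330.3 V.
I_s = V_s/R = 9330.3/(3.50×10^6) = 0.0026658 A.
For an ideal transformer I_p N_p = I_s N_s, so I_p = 0.0026658 × 12299/290 = 0.113 A.

I_p ≈ 0.113 A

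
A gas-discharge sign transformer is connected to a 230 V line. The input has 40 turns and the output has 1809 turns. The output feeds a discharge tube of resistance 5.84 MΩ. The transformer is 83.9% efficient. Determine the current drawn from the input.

I_in ≈ 0.0960 A

V_out = 230 × 1809/40 = 10402 V.
I_out = V_out/R = 10402/(5.84×10^6) = 0.0017811 A.
P_out = V_out I_out = 10402 × 0.0017811 = 18.527 W.
P_in = P_out/η = 18.527/0.839 = 22.082 W.
I_in = P_in/V_in = 22.082/230 = 0.0960 A.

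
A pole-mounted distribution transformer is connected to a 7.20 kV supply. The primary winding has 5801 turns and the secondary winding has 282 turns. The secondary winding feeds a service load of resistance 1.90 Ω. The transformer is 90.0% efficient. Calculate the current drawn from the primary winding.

I_p ≈ 9.95 A

V_s = 7200 × 282/5801 = 350.01 V.
I_s = V_s/R = 350.01/1.90 = 184.22 A.
P_out = V_s I_s = 350.01 × 184.22 = 64477 W.
P_in = P_out/η = 64477/0.900 = 71641 W.
I_p = P_in/V_p = 71641/7200 = 9.95 A.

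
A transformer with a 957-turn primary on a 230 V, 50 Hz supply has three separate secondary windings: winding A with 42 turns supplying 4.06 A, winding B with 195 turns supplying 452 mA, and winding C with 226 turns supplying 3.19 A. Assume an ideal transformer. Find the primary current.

V_A = 230 × 42/957 = 10.094 V; V_B = 230 × 195/957 = 46.865 V; V_C = 230 × 226/957 = 54.316 V.
P_out = V_A I_A + V_B I_B + V_C I_C = 10.094×4.06 + 46.865×0.452 + 54.316×3.19 = 40.982 + 21.183 + 173.27 = 235.43 W.
Ideal ⇒ P_in = P_out, so I_p = P_out/V_p = 235.43/230 = 1.02 A.

I_p ≈ 1.02 A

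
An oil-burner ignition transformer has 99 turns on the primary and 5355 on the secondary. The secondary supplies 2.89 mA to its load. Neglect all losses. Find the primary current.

For an ideal transformer I_p/I_s = N_s/N_p, so I_p = 0.00289 × 5355/99 = 0.156 A.

I_p ≈ 0.156 A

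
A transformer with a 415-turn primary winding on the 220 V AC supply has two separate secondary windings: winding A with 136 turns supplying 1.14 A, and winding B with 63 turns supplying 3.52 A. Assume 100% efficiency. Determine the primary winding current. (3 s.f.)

I_p ≈ 0.908 A

V_A = 220 × 136/415 = 72.096 V; V_B = 220 × 63/415 = 33.398 V.
P_out = V_A I_A + V_B I_B = 72.096×1.14 + 33.398×3.52 = 82.190 + 117.56 = 199.75 W.
Ideal ⇒ P_in = P_out, so I_p = P_out/V_p = 199.75/220 = 0.908 A.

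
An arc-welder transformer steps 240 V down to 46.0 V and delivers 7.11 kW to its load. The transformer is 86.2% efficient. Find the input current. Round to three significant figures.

I_in ≈ 34.4 A

P_in = P_out/η = 7110/0.862 = 8248.3 W.
I_in = P_in/V_in = 8248.3/240 = 34.4 A.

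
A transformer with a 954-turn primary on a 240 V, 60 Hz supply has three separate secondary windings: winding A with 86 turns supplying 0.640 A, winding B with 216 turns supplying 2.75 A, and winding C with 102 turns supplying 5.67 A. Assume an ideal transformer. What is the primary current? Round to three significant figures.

I_p ≈ 1.29 A

V_A = 240 × 86/954 = 21.635 V; V_B = 240 × 216/954 = 54.340 V; V_C = 240 × 102/954 = 25.660 V.
P_out = V_A I_A + V_B I_B + V_C I_C = 21.635×0.640 + 54.340×2.75 + 25.660×5.67 = 13.847 + 149.43 + 145.49 = 308.77 W.
Ideal ⇒ P_in = P_out, so I_p = P_out/V_p = 308.77/240 = 1.29 A.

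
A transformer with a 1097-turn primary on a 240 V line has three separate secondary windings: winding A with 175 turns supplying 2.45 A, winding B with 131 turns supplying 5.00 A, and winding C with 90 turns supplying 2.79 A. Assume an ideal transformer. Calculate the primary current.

V_A = 240 × 175/1097 = 38.286 V; V_B = 240 × 131/1097 = 28.660 V; V_C = 240 × 90/1097 = 19.690 V.
P_out = V_A I_A + V_B I_B + V_C I_C = 38.286×2.45 + 28.660×5.00 + 19.690×2.79 = 93.801 + 143.30 + 54.935 = 292.04 W.
Ideal ⇒ P_in = P_out, so I_p = P_out/V_p = 292.04/240 = 1.22 A.

I_p ≈ 1.22 A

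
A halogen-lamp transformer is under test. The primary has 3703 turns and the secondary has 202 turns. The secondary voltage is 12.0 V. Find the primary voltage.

V_p ≈ 220 V

V_p/V_s = N_p/N_s, so V_p = 12.0 × 3703/202 = 220 V.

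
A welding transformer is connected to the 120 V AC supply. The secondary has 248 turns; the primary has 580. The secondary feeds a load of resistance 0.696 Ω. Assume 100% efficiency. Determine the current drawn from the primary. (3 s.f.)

V_s = V_p × N_s/N_p = 120 × 248/580 = 51.310 V.
I_s = V_s/R = 51.310/0.696 = 73.722 A.
For an ideal transformer I_p N_p = I_s N_s, so I_p = 73.722 × 248/580 = 31.5 A.

I_p ≈ 31.5 A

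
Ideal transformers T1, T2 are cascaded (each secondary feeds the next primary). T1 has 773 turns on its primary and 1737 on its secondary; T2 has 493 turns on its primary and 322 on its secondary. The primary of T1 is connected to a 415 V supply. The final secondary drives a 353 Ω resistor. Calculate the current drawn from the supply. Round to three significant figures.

I_supply ≈ 2.53 A

After T1: V = 415.00 × 1737/773 = 932.54 V.
After T2: V = 932.54 × 322/493 = 609.08 V.
I_load = 609.08/353 = 1.7255 A, so P_out = 609.08 × 1.7255 = 1050.9 W.
All ideal ⇒ P_in = P_out, so I_supply = 1050.9/415 = 2.53 A.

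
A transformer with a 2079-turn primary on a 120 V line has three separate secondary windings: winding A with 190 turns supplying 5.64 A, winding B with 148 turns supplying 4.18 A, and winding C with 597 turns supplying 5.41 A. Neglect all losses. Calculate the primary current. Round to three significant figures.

I_p ≈ 2.37 A

V_A = 120 × 190/2079 = 10.967 V; V_B = 120 × 148/2079 = 8.5426 V; V_C = 120 × 597/2079 = 34.459 V.
P_out = V_A I_A + V_B I_B + V_C I_C = 10.967×5.64 + 8.5426×4.18 + 34.459×5.41 = 61.853 + 35.708 + 186.42 = 283.98 W.
Ideal ⇒ P_in = P_out, so I_p = P_out/V_p = 283.98/120 = 2.37 A.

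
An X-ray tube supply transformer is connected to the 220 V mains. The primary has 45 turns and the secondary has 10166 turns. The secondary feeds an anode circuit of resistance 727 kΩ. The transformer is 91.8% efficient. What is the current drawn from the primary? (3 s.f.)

V_s = 220 × 10166/45 = 49700 V.
I_s = V_s/R = 49700/727000 = 0.068364 A.
P_out = V_s I_s = 49700 × 0.068364 = 3397.7 W.
P_in = P_out/η = 3397.7/0.918 = 3701.2 W.
I_p = P_in/V_p = 3701.2/220 = 16.8 A.

I_p ≈ 16.8 A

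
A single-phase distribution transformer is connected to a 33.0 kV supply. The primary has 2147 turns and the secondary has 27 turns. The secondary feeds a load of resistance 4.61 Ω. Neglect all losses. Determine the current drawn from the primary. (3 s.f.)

V_s = V_p × N_s/N_p = 33000 × 27/2147 = 415.00 V.
I_s = V_s/R = 415.00/4.61 = 90.021 A.
For an ideal transformer I_p N_p = I_s N_s, so I_p = 90.021 × 27/2147 = 1.13 A.

I_p ≈ 1.13 A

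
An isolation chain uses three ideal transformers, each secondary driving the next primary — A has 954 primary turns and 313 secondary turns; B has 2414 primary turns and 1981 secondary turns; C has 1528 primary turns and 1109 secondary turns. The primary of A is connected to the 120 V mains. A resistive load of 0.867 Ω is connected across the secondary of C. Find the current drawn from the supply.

Secondary of A: V = 120.00 × 313/954 = 39.371 V.
Secondary of B: V = 39.371 × 1981/2414 = 32.309 V.
Secondary of C: V = 32.309 × 1109/1528 = 23.449 V.
I_load = 23.449/0.867 = 27.047 A, so P_out = 23.449 × 27.047 = 634.23 W.
All ideal ⇒ P_in = P_out, so I_supply = 634.23/120 = 5.29 A.

I_supply ≈ 5.29 A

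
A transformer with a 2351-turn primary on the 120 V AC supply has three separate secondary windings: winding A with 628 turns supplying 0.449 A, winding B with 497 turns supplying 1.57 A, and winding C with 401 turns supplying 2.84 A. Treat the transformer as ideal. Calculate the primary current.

I_p ≈ 0.936 A

V_A = 120 × 628/2351 = 32.054 V; V_B = 120 × 497/2351 = 25.368 V; V_C = 120 × 401/2351 = 20.468 V.
P_out = V_A I_A + V_B I_B + V_C I_C = 32.054×0.449 + 25.368×1.57 + 20.468×2.84 = 14.392 + 39.828 + 58.129 = 112.35 W.
Ideal ⇒ P_in = P_out, so I_p = P_out/V_p = 112.35/120 = 0.936 A.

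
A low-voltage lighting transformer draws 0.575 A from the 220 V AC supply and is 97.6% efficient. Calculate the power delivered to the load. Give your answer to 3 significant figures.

P_out ≈ 123 W

P_in = V_p I_p = 220 × 0.575 = 126.50 W.
P_out = η P_in = 0.976 × 126.50 = 123 W.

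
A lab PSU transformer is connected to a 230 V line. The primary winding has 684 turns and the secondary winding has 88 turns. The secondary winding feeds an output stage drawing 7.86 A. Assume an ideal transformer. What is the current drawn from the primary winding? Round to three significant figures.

For an ideal transformer I_p N_p = I_s N_s, so I_p = 7.86 × 88/684 = 1.01 A.

I_p ≈ 1.01 A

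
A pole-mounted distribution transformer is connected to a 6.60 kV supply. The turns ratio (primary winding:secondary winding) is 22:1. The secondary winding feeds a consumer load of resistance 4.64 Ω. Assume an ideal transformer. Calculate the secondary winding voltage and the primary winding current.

V_s = V_p × N_s/N_p = 6600 × 1/22 = 300.00 V.
I_s = V_s/R = 300.00/4.64 = 64.655 A.
I_p = I_s × N_s/N_p = 64.655 × 1/22 = 2.94 A.

V_s ≈ 300 V, I_p ≈ 2.94 A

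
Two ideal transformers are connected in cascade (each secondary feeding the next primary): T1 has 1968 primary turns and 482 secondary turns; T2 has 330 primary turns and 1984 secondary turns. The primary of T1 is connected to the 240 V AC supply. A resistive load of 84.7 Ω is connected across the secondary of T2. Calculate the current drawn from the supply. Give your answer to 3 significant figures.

Secondary of T1: V = 240.00 × 482/1968 = 58.780 V.
Secondary of T2: V = 58.780 × 1984/330 = 353.40 V.
I_load = 353.40/84.7 = 4.1723 A, so P_out = 353.40 × 4.1723 = 1474.5 W.
All ideal ⇒ P_in = P_out, so I_supply = 1474.5/240 = 6.14 A.

I_supply ≈ 6.14 A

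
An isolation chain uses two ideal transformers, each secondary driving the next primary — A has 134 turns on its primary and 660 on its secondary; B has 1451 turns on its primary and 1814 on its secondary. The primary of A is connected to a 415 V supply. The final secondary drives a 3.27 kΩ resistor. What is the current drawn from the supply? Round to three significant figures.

I_supply ≈ 4.81 A

Secondary of A: V = 415.00 × 660/134 = 2044.0 V.
Secondary of B: V = 2044.0 × 1814/1451 = 2555.4 V.
I_load = 2555.4/3270 = 0.78146 A, so P_out = 2555.4 × 0.78146 = 1996.9 W.
All ideal ⇒ P_in = P_out, so I_supply = 1996.9/415 = 4.81 A.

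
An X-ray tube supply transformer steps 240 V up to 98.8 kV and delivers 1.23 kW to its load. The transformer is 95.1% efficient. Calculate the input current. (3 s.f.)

I_in ≈ 5.39 A

P_in = P_out/η = 1230/0.951 = 1293.4 W.
I_in = P_in/V_in = 1293.4/240 = 5.39 A.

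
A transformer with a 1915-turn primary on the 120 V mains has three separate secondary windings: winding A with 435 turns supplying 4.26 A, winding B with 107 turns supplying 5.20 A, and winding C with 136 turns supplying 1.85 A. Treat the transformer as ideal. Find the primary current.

V_A = 120 × 435/1915 = 27.258 V; V_B = 120 × 107/1915 = 6.7050 V; V_C = 120 × 136/1915 = 8.5222 V.
P_out = V_A I_A + V_B I_B + V_C I_C = 27.258×4.26 + 6.7050×5.20 + 8.5222×1.85 = 116.12 + 34.866 + 15.766 = 166.75 W.
Ideal ⇒ P_in = P_out, so I_p = P_out/V_p = 166.75/120 = 1.39 A.

I_p ≈ 1.39 A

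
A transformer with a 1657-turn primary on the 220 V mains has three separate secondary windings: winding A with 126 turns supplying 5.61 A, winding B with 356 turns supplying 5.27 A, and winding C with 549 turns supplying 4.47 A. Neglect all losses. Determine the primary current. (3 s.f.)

I_p ≈ 3.04 A

V_A = 220 × 126/1657 = 16.729 V; V_B = 220 × 356/1657 = 47.266 V; V_C = 220 × 549/1657 = 72.891 V.
P_out = V_A I_A + V_B I_B + V_C I_C = 16.729×5.61 + 47.266×5.27 + 72.891×4.47 = 93.850 + 249.09 + 325.82 = 668.76 W.
Ideal ⇒ P_in = P_out, so I_p = P_out/V_p = 668.76/220 = 3.04 A.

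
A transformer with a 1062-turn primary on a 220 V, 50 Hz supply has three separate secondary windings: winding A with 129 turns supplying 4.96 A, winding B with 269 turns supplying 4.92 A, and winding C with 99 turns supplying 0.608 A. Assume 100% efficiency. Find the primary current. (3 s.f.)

V_A = 220 × 129/1062 = 26.723 V; V_B = 220 × 269/1062 = 55.725 V; V_C = 220 × 99/1062 = 20.508 V.
P_out = V_A I_A + V_B I_B + V_C I_C = 26.723×4.96 + 55.725×4.92 + 20.508×0.608 = 132.55 + 274.17 + 12.469 = 419.18 W.
Ideal ⇒ P_in = P_out, so I_p = P_out/V_p = 419.18/220 = 1.91 A.

I_p ≈ 1.91 A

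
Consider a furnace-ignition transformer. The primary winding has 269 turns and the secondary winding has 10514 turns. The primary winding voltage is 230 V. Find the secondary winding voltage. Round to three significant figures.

V_s ≈ 8990 V

V_s/V_p = N_s/N_p, so V_s = 230 × 10514/269 = 8990 V.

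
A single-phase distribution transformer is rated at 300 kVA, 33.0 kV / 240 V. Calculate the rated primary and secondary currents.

I_p ≈ 9.09 A, I_s ≈ 1250 A

I_p = S/V_p = 300000/33000 = 9.09 A.
I_s = S/V_s = 300000/240 = 1250 A.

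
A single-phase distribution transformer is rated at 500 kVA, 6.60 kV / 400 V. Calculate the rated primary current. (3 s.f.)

I_p ≈ 75.8 A

I_p = S/V_p = 500000/6600 = 75.8 A.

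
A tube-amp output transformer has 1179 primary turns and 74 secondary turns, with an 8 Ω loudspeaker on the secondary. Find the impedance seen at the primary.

Z_p = (N_p/N_s)² × Z_s = (1179/74)² × 8 = 2030 Ω.

Z_p ≈ 2030 Ω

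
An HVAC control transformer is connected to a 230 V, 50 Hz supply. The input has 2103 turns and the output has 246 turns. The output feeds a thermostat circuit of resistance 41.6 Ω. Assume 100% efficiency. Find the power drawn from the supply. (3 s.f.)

P ≈ 17.4 W

V_out = V_in × N_out/N_in = 230 × 246/2103 = 26.904 V.
I_out = V_out/R = 26.904/41.6 = 0.64674 A.
I_in = I_out × N_out/N_in = 0.64674 × 246/2103 = 0.075653 A.
P = V_in I_in = 230 × 0.075653 = 17.4 W.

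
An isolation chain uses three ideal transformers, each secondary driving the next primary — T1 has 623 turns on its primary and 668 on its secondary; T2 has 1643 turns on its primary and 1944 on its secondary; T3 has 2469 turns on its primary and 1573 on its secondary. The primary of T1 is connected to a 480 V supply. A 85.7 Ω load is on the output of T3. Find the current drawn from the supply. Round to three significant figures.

I_supply ≈ 3.66 A

After T1: V = 480.00 × 668/623 = 514.67 V.
After T2: V = 514.67 × 1944/1643 = 608.96 V.
After T3: V = 608.96 × 1573/2469 = 387.97 V.
I_load = 387.97/85.7 = 4.5270 A, so P_out = 387.97 × 4.5270 = 1756.4 W.
All ideal ⇒ P_in = P_out, so I_supply = 1756.4/480 = 3.66 A.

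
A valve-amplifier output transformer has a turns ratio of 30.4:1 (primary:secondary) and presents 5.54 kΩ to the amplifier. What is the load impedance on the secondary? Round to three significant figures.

Z_s = Z_p/(N_p/N_s)² = 5540/30.4² = 5.99 Ω.

Z_s ≈ 5.99 Ω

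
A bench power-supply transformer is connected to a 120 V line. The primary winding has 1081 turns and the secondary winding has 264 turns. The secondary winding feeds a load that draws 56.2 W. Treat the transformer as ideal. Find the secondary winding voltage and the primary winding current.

V_s ≈ 29.3 V, I_p ≈ 0.468 A

V_s = V_p × N_s/N_p = 120 × 264/1081 = 29.306 V.
I_s = P/V_s = 56.2/29.306 = 1.9177 A.
I_p = I_s × N_s/N_p = 1.9177 × 264/1081 = 0.468 A.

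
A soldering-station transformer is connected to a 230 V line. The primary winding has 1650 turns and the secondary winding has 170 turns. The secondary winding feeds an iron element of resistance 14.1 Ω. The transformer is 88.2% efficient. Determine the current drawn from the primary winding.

I_p ≈ 0.196 A

V_s = 230 × 170/1650 = 23.697 V.
I_s = V_s/R = 23.697/14.1 = 1.6806 A.
P_out = V_s I_s = 23.697 × 1.6806 = 39.826 W.
P_in = P_out/η = 39.826/0.882 = 45.154 W.
I_p = P_in/V_p = 45.154/230 = 0.196 A.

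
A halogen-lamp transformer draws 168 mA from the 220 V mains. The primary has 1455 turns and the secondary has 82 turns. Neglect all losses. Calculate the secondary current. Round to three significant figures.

I_s/I_p = N_p/N_s, so I_s = 0.168 × 1455/82 = 2.98 A.

I_s ≈ 2.98 A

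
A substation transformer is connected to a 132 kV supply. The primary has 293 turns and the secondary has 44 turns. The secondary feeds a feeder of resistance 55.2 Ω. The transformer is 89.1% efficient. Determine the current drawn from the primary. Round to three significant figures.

V_s = 132000 × 44/293 = 19823 V.
I_s = V_s/R = 19823/55.2 = 359.10 A.
P_out = V_s I_s = 19823 × 359.10 = 7.1183×10^6 W.
P_in = P_out/η = 7.1183×10^6/0.891 = 7.9892×10^6 W.
I_p = P_in/V_p = 7.9892×10^6/132000 = 60.5 A.

I_p ≈ 60.5 A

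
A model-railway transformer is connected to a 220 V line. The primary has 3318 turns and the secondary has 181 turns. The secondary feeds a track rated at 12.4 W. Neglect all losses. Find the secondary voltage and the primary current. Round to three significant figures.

V_s ≈ 12.0 V, I_p ≈ 0.0564 A

V_s = V_p × N_s/N_p = 220 × 181/3318 = 12.001 V.
I_s = P/V_s = 12.4/12.001 = 1.0332 A.
I_p = I_s × N_s/N_p = 1.0332 × 181/3318 = 0.0564 A.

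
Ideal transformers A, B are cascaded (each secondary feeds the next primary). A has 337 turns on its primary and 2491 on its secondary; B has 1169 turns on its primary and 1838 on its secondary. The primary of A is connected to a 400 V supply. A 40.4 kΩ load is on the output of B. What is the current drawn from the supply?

I_supply ≈ 1.34 A

After A: V = 400.00 × 2491/337 = 2956.7 V.
After B: V = 2956.7 × 1838/1169 = 4648.7 V.
I_load = 4648.7/40400 = 0.11507 A, so P_out = 4648.7 × 0.11507 = 534.92 W.
All ideal ⇒ P_in = P_out, so I_supply = 534.92/400 = 1.34 A.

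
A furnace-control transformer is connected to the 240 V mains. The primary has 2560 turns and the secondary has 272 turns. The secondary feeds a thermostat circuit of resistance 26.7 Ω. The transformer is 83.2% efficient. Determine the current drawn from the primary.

V_s = 240 × 272/2560 = 25.500 V.
I_s = V_s/R = 25.500/26.7 = 0.95506 A.
P_out = V_s I_s = 25.500 × 0.95506 = 24.354 W.
P_in = P_out/η = 24.354/0.832 = 29.272 W.
I_p = P_in/V_p = 29.272/240 = 0.122 A.

I_p ≈ 0.122 A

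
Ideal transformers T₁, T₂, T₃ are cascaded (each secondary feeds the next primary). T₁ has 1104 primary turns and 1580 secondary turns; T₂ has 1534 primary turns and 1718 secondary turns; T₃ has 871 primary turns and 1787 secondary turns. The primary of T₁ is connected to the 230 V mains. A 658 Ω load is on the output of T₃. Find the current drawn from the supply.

I_supply ≈ 3.78 A

After T₁: V = 230.00 × 1580/1104 = 329.17 V.
After T₂: V = 329.17 × 1718/1534 = 368.65 V.
After T₃: V = 368.65 × 1787/871 = 756.35 V.
I_load = 756.35/658 = 1.1495 A, so P_out = 756.35 × 1.1495 = 869.39 W.
All ideal ⇒ P_in = P_out, so I_supply = 869.39/230 = 3.78 A.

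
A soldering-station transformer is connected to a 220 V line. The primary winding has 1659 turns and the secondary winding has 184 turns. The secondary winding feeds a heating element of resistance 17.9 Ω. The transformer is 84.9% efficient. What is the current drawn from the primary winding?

I_p ≈ 0.178 A

V_s = 220 × 184/1659 = 24.400 V.
I_s = V_s/R = 24.400/17.9 = 1.3631 A.
P_out = V_s I_s = 24.400 × 1.3631 = 33.261 W.
P_in = P_out/η = 33.261/0.849 = 39.177 W.
I_p = P_in/V_p = 39.177/220 = 0.178 A.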